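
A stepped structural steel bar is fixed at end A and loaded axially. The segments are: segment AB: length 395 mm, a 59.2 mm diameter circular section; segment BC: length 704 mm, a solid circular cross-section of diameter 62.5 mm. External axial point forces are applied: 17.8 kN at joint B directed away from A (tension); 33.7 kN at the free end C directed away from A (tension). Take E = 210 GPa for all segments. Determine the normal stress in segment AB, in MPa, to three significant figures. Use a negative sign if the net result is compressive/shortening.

Internal axial forces (sectioning from the free end, tension +): N_BC = 33.7 kN, N_AB = 51.5 kN.
A_AB = 2753 mm².
σ_AB = N_AB/A_AB = 51500/2753 = 18.71 MPa.

18.7 MPa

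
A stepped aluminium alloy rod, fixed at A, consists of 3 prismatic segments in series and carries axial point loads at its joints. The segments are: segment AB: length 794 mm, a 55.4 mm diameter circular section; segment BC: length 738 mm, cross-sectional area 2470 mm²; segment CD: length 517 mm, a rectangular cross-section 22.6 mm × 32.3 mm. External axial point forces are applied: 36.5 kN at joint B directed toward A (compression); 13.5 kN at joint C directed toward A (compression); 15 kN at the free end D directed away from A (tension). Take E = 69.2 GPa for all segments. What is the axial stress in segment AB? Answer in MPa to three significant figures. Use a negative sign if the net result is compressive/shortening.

Internal axial forces (sectioning from the free end, tension +): N_CD = 15 kN, N_BC = 1.5 kN, N_AB = -35 kN.
A_AB = 2411 mm².
σ_AB = N_AB/A_AB = -35000/2411 = -14.52 MPa.

-14.5 MPa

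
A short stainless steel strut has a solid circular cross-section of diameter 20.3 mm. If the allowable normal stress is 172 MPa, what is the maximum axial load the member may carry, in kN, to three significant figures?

55.7 kN

A = 323.7 mm².
P_max = σ_allow · A = 172 · 323.7 = 55670 N = 55.67 kN.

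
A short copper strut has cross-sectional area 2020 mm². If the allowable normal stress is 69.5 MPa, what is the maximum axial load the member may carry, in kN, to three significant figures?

140 kN

P_max = σ_allow · A = 69.5 · 2020 = 140400 N = 140.4 kN.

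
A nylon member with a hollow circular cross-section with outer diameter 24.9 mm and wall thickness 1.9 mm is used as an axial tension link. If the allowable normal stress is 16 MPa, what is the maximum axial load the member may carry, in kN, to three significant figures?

2.20 kN

A = 137.3 mm².
P_max = σ_allow · A = 16 · 137.3 = 2197 N = 2.197 kN.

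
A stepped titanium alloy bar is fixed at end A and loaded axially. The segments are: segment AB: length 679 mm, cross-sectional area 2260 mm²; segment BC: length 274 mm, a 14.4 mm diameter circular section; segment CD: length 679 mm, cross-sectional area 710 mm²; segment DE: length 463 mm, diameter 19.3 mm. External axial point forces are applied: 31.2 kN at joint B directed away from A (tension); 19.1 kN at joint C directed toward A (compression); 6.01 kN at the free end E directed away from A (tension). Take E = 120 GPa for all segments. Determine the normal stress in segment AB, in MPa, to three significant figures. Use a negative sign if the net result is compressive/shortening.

Internal axial forces (sectioning from the free end, tension +): N_DE = 6.01 kN, N_CD = 6.01 kN, N_BC = -13.09 kN, N_AB = 18.11 kN.
σ_AB = N_AB/A_AB = 18110/2260 = 8.013 MPa.

8.01 MPa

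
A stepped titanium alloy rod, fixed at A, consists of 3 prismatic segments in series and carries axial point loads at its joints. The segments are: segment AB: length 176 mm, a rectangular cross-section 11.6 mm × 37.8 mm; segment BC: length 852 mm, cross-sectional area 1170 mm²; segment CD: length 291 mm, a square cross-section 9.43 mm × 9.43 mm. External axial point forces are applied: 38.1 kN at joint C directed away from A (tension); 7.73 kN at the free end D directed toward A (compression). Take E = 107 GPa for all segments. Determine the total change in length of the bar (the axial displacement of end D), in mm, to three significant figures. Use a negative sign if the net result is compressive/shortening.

0.0842 mm

Internal axial forces (sectioning from the free end, tension +): N_CD = -7.73 kN, N_BC = 30.37 kN, N_AB = 30.37 kN.
A_AB = 438.5 mm².
A_CD = 88.92 mm².
δ_AB = 30370·176/(438.5·107000) = 0.1139 mm
δ_BC = 30370·852/(1170·107000) = 0.2067 mm
δ_CD = -7730·291/(88.92·107000) = -0.2364 mm
δ = Σδ_i = 0.0842 mm.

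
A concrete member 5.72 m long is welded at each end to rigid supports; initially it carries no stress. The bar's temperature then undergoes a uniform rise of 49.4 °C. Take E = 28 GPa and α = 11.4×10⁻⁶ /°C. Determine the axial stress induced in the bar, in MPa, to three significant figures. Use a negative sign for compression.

Free thermal expansion αLΔT = 11.4e-6 · 5720 · 49.4 = 3.221 mm.
The walls impose strain ε = −(3.221)/5720 = -5.6316e-04; σ = Eε = 28000 · -5.6316e-04 = -15.77 MPa.

-15.8 MPa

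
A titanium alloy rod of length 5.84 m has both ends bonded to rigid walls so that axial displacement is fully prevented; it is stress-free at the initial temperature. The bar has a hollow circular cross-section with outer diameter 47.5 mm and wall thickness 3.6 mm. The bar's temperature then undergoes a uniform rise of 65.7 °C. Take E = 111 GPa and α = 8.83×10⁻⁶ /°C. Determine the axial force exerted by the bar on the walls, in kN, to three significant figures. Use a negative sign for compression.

-32.0 kN

Free thermal expansion αLΔT = 8.83e-6 · 5840 · 65.7 = 3.388 mm.
The walls impose strain ε = −(3.388)/5840 = -5.8013e-04; σ = Eε = 111000 · -5.8013e-04 = -64.39 MPa.
Wall reaction R = σ·A = -64.39·496.5 = -31970 N = -31.97 kN.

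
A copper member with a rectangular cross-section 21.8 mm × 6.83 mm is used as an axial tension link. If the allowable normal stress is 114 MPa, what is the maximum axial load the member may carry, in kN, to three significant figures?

17.0 kN

A = 148.9 mm².
P_max = σ_allow · A = 114 · 148.9 = 16970 N = 16.97 kN.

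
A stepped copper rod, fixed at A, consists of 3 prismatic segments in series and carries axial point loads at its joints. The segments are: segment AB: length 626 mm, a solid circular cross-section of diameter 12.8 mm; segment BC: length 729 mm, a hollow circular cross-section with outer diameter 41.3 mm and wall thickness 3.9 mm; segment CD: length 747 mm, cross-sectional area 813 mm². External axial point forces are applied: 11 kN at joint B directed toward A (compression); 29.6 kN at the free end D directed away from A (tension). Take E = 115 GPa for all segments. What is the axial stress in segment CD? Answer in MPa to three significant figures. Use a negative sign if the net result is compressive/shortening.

Internal axial forces (sectioning from the free end, tension +): N_CD = 29.6 kN, N_BC = 29.6 kN, N_AB = 18.6 kN.
σ_CD = N_CD/A_CD = 29600/813 = 36.41 MPa.

36.4 MPa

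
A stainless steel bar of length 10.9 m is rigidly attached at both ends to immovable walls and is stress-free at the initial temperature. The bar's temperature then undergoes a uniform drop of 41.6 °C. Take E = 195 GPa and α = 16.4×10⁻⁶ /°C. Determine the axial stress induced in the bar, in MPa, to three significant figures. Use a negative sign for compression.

133 MPa

Free thermal expansion αLΔT = 16.4e-6 · 10900 · -41.6 = -7.436 mm.
The walls impose strain ε = −(-7.436)/10900 = 6.8224e-04; σ = Eε = 195000 · 6.8224e-04 = 133 MPa.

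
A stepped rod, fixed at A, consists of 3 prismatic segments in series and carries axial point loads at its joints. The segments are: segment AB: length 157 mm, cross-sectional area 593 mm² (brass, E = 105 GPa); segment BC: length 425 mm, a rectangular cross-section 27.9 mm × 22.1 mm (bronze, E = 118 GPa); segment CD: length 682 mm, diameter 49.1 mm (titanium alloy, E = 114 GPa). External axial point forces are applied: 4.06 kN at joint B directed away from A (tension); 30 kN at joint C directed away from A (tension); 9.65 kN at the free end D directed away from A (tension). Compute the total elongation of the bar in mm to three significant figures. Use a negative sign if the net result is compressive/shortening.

0.372 mm

Internal axial forces (sectioning from the free end, tension +): N_CD = 9.65 kN, N_BC = 39.65 kN, N_AB = 43.71 kN.
A_BC = 616.6 mm².
A_CD = 1893 mm².
δ_AB = 43710·157/(593·105000) = 0.1102 mm
δ_BC = 39650·425/(616.6·118000) = 0.2316 mm
δ_CD = 9650·682/(1893·114000) = 0.03049 mm
δ = Σδ_i = 0.3723 mm.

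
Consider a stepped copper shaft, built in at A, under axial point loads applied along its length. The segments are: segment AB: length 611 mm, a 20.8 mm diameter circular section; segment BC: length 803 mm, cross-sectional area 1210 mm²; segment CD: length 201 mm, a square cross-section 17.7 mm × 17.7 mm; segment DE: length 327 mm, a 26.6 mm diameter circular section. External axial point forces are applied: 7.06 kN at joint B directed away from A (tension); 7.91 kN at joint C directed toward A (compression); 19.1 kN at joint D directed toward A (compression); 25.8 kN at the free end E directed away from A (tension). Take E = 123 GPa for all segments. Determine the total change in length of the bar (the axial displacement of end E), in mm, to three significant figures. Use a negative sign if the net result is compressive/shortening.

0.237 mm

Internal axial forces (sectioning from the free end, tension +): N_DE = 25.8 kN, N_CD = 6.7 kN, N_BC = -1.21 kN, N_AB = 5.85 kN.
A_AB = 339.8 mm².
A_CD = 313.3 mm².
A_DE = 555.7 mm².
δ_AB = 5850·611/(339.8·123000) = 0.08552 mm
δ_BC = -1210·803/(1210·123000) = -0.006528 mm
δ_CD = 6700·201/(313.3·123000) = 0.03495 mm
δ_DE = 25800·327/(555.7·123000) = 0.1234 mm
δ = Σδ_i = 0.2374 mm.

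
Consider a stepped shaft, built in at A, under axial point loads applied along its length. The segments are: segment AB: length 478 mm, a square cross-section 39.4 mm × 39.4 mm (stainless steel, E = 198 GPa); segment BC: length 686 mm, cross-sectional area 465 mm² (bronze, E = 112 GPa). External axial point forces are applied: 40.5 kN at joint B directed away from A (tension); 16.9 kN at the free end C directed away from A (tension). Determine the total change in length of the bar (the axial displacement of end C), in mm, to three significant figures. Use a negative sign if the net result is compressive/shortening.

Internal axial forces (sectioning from the free end, tension +): N_BC = 16.9 kN, N_AB = 57.4 kN.
A_AB = 1552 mm².
δ_AB = 57400·478/(1552·198000) = 0.08927 mm
δ_BC = 16900·686/(465·112000) = 0.2226 mm
δ = Σδ_i = 0.3119 mm.

0.312 mm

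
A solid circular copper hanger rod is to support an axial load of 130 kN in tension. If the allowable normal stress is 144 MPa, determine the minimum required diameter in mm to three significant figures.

33.9 mm

Required area A ≥ P/σ_allow = 130000/144 = 902.8 mm².
For a solid circular section, d ≥ √(4A/π) = 33.9 mm.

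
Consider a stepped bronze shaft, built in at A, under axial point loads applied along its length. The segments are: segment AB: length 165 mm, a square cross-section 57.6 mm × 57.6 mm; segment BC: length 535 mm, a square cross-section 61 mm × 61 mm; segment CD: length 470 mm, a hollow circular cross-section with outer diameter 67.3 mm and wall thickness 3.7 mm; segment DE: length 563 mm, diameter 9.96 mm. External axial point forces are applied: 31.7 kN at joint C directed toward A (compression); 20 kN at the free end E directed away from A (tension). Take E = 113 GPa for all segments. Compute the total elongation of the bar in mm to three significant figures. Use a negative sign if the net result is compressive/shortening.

Internal axial forces (sectioning from the free end, tension +): N_DE = 20 kN, N_CD = 20 kN, N_BC = -11.7 kN, N_AB = -11.7 kN.
A_AB = 3318 mm².
A_BC = 3721 mm².
A_CD = 739.3 mm².
A_DE = 77.91 mm².
δ_AB = -11700·165/(3318·113000) = -0.005149 mm
δ_BC = -11700·535/(3721·113000) = -0.01489 mm
δ_CD = 20000·470/(739.3·113000) = 0.1125 mm
δ_DE = 20000·563/(77.91·113000) = 1.279 mm
δ = Σδ_i = 1.371 mm.

1.37 mm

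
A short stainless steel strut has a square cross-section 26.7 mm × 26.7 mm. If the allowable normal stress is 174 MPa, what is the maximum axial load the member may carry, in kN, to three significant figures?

A = 712.9 mm².
P_max = σ_allow · A = 174 · 712.9 = 124000 N = 124 kN.

124 kN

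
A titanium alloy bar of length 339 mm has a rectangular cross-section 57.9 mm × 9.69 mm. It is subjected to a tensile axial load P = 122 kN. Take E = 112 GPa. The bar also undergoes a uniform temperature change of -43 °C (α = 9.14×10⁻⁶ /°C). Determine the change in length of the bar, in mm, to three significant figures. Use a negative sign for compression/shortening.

0.525 mm

A = 561.1 mm².
δ_mech = NL/(AE) = 122000·339/(561.1·112000) = 0.6582 mm.
δ_thermal = αLΔT = 9.14e-6·339·-43 = -0.1332 mm.
δ = δ_mech + δ_thermal = 0.5249 mm.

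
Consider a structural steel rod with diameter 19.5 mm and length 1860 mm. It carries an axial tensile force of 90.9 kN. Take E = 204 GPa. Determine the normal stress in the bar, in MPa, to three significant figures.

A = 298.6 mm².
σ = N/A = 90900/298.6 = 304.4 MPa.

304 MPa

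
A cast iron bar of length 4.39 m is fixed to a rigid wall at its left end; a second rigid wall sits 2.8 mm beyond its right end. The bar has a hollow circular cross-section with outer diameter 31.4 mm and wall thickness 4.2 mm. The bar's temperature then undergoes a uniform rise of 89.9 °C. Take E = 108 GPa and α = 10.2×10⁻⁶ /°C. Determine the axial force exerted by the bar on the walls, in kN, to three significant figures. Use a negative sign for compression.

Free thermal expansion αLΔT = 10.2e-6 · 4390 · 89.9 = 4.026 mm.
The walls engage after the gap closes; constrained expansion = 4.026 − 2.8 = 1.226 mm.
The walls impose strain ε = −(1.226)/4390 = -2.7917e-04; σ = Eε = 108000 · -2.7917e-04 = -30.15 MPa.
Wall reaction R = σ·A = -30.15·358.9 = -10820 N = -10.82 kN.

-10.8 kN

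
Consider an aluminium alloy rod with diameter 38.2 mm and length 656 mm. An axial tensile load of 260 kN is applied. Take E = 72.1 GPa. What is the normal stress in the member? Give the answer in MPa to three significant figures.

227 MPa

A = 1146 mm².
σ = N/A = 260000/1146 = 226.9 MPa.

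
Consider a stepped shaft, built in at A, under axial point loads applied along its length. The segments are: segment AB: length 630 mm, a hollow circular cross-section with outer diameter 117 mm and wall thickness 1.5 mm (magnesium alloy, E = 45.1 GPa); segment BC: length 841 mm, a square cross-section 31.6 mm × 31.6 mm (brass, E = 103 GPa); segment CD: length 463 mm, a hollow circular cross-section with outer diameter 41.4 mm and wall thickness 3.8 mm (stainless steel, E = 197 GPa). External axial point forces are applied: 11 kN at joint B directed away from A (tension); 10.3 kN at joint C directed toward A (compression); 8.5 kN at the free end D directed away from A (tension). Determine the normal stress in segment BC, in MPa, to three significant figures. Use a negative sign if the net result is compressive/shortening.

-1.80 MPa

Internal axial forces (sectioning from the free end, tension +): N_CD = 8.5 kN, N_BC = -1.8 kN, N_AB = 9.2 kN.
A_BC = 998.6 mm².
σ_BC = N_BC/A_BC = -1800/998.6 = -1.803 MPa.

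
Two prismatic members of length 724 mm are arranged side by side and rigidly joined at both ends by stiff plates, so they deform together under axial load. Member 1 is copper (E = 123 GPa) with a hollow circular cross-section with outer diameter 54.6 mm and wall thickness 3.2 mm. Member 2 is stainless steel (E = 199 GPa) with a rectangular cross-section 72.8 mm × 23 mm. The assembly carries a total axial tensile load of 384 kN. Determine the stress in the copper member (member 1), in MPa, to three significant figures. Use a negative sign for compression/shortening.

A_1 = 516.7 mm².
A_2 = 1674 mm².
Equal strain + equilibrium ⇒ each member carries load in proportion to AE: A₁E₁ = 63560000 N, A₂E₂ = 333200000 N, ΣAE = 396800000 N.
σ₁ = P·E₁/ΣAE = 384000·123000/396800000 = 119 MPa.

119 MPa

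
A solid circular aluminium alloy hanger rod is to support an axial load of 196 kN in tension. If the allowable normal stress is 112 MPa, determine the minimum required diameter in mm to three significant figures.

Required area A ≥ P/σ_allow = 196000/112 = 1750 mm².
For a solid circular section, d ≥ √(4A/π) = 47.2 mm.

47.2 mm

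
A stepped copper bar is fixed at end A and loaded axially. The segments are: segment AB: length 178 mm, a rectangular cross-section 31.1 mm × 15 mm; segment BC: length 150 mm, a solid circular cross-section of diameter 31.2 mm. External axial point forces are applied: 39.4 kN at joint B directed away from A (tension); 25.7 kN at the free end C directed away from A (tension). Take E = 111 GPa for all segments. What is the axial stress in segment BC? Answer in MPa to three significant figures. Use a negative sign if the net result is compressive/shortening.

Internal axial forces (sectioning from the free end, tension +): N_BC = 25.7 kN, N_AB = 65.1 kN.
A_BC = 764.5 mm².
σ_BC = N_BC/A_BC = 25700/764.5 = 33.62 MPa.

33.6 MPa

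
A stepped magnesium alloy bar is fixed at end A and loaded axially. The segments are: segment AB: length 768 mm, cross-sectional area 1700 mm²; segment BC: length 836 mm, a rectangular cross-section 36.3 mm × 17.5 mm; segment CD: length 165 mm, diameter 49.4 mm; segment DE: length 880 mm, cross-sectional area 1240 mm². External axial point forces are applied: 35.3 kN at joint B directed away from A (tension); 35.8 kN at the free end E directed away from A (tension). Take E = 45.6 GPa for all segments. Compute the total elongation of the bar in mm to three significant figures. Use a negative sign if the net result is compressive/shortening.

2.36 mm

Internal axial forces (sectioning from the free end, tension +): N_DE = 35.8 kN, N_CD = 35.8 kN, N_BC = 35.8 kN, N_AB = 71.1 kN.
A_BC = 635.2 mm².
A_CD = 1917 mm².
δ_AB = 71100·768/(1700·45600) = 0.7044 mm
δ_BC = 35800·836/(635.2·45600) = 1.033 mm
δ_CD = 35800·165/(1917·45600) = 0.06759 mm
δ_DE = 35800·880/(1240·45600) = 0.5572 mm
δ = Σδ_i = 2.362 mm.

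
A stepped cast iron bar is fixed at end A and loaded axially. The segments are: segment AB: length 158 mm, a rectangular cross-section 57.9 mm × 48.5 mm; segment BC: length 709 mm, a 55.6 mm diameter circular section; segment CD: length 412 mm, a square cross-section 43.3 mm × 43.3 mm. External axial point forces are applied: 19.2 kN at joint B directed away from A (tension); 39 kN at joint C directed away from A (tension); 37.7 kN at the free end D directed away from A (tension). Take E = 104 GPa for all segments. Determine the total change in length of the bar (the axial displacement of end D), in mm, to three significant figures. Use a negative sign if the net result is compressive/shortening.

Internal axial forces (sectioning from the free end, tension +): N_CD = 37.7 kN, N_BC = 76.7 kN, N_AB = 95.9 kN.
A_AB = 2808 mm².
A_BC = 2428 mm².
A_CD = 1875 mm².
δ_AB = 95900·158/(2808·104000) = 0.05188 mm
δ_BC = 76700·709/(2428·104000) = 0.2154 mm
δ_CD = 37700·412/(1875·104000) = 0.07966 mm
δ = Σδ_i = 0.3469 mm.

0.347 mm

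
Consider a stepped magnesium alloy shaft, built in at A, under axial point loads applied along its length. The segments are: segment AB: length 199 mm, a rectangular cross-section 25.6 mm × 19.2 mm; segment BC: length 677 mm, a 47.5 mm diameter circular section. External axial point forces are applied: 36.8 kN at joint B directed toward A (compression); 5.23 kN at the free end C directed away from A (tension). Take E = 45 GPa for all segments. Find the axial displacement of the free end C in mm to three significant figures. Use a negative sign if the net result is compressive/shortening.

Internal axial forces (sectioning from the free end, tension +): N_BC = 5.23 kN, N_AB = -31.57 kN.
A_AB = 491.5 mm².
A_BC = 1772 mm².
δ_AB = -31570·199/(491.5·45000) = -0.284 mm
δ_BC = 5230·677/(1772·45000) = 0.0444 mm
δ = Σδ_i = -0.2396 mm.

-0.240 mm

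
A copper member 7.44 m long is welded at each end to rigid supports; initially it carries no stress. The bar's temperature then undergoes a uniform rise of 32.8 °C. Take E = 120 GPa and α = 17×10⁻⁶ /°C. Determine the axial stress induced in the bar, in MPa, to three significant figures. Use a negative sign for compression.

-66.9 MPa

Free thermal expansion αLΔT = 17e-6 · 7440 · 32.8 = 4.149 mm.
The walls impose strain ε = −(4.149)/7440 = -5.5760e-04; σ = Eε = 120000 · -5.5760e-04 = -66.91 MPa.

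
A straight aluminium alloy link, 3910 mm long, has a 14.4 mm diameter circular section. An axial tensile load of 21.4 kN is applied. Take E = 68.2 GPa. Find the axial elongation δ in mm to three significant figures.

A = 162.9 mm².
δ_mech = NL/(AE) = 21400·3910/(162.9·68200) = 7.533 mm.

7.53 mm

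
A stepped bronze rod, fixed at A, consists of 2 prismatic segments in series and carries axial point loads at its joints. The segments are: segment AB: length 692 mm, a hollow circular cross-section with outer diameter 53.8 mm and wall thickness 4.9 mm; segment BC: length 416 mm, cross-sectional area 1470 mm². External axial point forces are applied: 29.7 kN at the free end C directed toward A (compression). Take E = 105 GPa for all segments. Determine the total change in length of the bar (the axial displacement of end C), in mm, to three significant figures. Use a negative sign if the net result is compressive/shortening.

-0.340 mm

Internal axial forces (sectioning from the free end, tension +): N_BC = -29.7 kN, N_AB = -29.7 kN.
A_AB = 752.8 mm².
δ_AB = -29700·692/(752.8·105000) = -0.26 mm
δ_BC = -29700·416/(1470·105000) = -0.08005 mm
δ = Σδ_i = -0.3401 mm.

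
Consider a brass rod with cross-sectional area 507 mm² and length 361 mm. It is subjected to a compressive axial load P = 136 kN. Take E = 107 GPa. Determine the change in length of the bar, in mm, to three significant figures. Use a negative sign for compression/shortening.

δ_mech = NL/(AE) = -136000·361/(507·107000) = -0.905 mm.

-0.905 mm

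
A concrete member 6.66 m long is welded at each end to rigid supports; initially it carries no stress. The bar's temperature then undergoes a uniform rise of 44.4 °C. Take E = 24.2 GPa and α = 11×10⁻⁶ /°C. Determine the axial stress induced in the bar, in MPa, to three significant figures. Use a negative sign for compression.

Free thermal expansion αLΔT = 11e-6 · 6660 · 44.4 = 3.253 mm.
The walls impose strain ε = −(3.253)/6660 = -4.8840e-04; σ = Eε = 24200 · -4.8840e-04 = -11.82 MPa.

-11.8 MPa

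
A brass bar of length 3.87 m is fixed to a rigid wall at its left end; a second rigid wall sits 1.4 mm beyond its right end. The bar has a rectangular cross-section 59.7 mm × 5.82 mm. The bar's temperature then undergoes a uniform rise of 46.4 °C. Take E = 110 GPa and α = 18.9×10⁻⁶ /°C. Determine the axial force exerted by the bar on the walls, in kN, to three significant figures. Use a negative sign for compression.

-19.7 kN

Free thermal expansion αLΔT = 18.9e-6 · 3870 · 46.4 = 3.394 mm.
The walls engage after the gap closes; constrained expansion = 3.394 − 1.4 = 1.994 mm.
The walls impose strain ε = −(1.994)/3870 = -5.1520e-04; σ = Eε = 110000 · -5.1520e-04 = -56.67 MPa.
Wall reaction R = σ·A = -56.67·347.5 = -19690 N = -19.69 kN.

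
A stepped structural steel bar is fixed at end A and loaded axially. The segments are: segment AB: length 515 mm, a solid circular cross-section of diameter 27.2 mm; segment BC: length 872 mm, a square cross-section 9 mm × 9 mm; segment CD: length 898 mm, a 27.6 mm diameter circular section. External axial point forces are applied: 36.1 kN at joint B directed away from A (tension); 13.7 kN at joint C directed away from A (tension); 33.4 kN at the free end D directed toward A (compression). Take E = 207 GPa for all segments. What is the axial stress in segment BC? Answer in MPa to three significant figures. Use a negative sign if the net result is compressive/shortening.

-243 MPa

Internal axial forces (sectioning from the free end, tension +): N_CD = -33.4 kN, N_BC = -19.7 kN, N_AB = 16.4 kN.
A_BC = 81 mm².
σ_BC = N_BC/A_BC = -19700/81 = -243.2 MPa.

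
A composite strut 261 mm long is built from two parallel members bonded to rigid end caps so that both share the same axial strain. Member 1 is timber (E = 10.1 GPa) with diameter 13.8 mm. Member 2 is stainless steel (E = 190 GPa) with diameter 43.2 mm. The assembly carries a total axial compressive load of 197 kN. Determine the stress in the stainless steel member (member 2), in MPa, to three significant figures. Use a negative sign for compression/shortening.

A_1 = 149.6 mm².
A_2 = 1466 mm².
Equal strain + equilibrium ⇒ each member carries load in proportion to AE: A₁E₁ = 1511000 N, A₂E₂ = 278500000 N, ΣAE = 280000000 N.
σ₂ = P·E₂/ΣAE = -197000·190000/280000000 = -133.7 MPa.

-134 MPa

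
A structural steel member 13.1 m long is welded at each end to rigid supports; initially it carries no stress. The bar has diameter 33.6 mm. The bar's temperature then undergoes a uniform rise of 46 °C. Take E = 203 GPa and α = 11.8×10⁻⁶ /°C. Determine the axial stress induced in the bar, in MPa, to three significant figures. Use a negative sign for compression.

Free thermal expansion αLΔT = 11.8e-6 · 13100 · 46 = 7.111 mm.
The walls impose strain ε = −(7.111)/13100 = -5.4280e-04; σ = Eε = 203000 · -5.4280e-04 = -110.2 MPa.

-110 MPa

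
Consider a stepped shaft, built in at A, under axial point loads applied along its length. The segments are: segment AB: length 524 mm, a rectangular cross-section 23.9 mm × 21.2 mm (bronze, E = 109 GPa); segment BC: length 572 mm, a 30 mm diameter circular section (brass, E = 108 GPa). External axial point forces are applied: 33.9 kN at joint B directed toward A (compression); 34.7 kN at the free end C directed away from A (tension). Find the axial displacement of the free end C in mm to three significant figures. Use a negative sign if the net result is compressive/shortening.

Internal axial forces (sectioning from the free end, tension +): N_BC = 34.7 kN, N_AB = 0.8 kN.
A_AB = 506.7 mm².
A_BC = 706.9 mm².
δ_AB = 800·524/(506.7·109000) = 0.00759 mm
δ_BC = 34700·572/(706.9·108000) = 0.26 mm
δ = Σδ_i = 0.2676 mm.

0.268 mm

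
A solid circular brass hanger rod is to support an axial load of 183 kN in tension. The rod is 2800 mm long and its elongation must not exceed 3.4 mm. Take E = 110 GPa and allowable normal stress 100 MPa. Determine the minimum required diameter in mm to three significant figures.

Required area A ≥ P/σ_allow = 183000/100 = 1830 mm².
For a solid circular section, d ≥ √(4A/π) = 48.27 mm.
Elongation limit: A ≥ PL/(Eδ_allow) = 183000·2800/(110000·3.4) = 1370 mm² ⇒ d ≥ 41.77 mm.
The stress limit governs.

48.3 mm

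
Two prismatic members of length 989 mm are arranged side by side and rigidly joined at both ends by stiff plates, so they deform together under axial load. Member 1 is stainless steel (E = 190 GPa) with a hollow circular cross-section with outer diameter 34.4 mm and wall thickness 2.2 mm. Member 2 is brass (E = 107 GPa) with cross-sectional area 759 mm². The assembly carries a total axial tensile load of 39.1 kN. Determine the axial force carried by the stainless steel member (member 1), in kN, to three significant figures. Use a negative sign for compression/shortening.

13.4 kN

A_1 = 222.6 mm².
Equal strain + equilibrium ⇒ each member carries load in proportion to AE: A₁E₁ = 42280000 N, A₂E₂ = 81210000 N, ΣAE = 123500000 N.
F₁ = P·A₁E₁/ΣAE = 39100·42280000/123500000 = 13390 N.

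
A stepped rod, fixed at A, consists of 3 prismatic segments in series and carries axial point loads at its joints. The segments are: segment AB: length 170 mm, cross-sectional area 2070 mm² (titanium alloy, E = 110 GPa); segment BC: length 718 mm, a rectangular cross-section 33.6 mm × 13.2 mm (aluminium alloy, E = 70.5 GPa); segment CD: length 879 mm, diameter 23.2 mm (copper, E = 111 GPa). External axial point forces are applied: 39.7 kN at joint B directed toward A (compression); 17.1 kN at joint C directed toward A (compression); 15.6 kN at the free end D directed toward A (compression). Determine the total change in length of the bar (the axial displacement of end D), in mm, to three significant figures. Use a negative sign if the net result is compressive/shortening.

-1.10 mm

Internal axial forces (sectioning from the free end, tension +): N_CD = -15.6 kN, N_BC = -32.7 kN, N_AB = -72.4 kN.
A_BC = 443.5 mm².
A_CD = 422.7 mm².
δ_AB = -72400·170/(2070·110000) = -0.05405 mm
δ_BC = -32700·718/(443.5·70500) = -0.7509 mm
δ_CD = -15600·879/(422.7·111000) = -0.2922 mm
δ = Σδ_i = -1.097 mm.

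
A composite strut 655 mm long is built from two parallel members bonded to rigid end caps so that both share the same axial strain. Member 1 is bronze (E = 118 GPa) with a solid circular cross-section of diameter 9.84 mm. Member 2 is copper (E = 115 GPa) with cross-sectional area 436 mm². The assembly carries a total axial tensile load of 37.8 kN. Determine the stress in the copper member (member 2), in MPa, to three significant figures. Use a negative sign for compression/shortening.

A_1 = 76.05 mm².
Equal strain + equilibrium ⇒ each member carries load in proportion to AE: A₁E₁ = 8974000 N, A₂E₂ = 50140000 N, ΣAE = 59110000 N.
σ₂ = P·E₂/ΣAE = 37800·115000/59110000 = 73.54 MPa.

73.5 MPa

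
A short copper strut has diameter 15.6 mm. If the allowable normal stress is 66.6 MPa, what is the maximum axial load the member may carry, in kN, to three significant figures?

12.7 kN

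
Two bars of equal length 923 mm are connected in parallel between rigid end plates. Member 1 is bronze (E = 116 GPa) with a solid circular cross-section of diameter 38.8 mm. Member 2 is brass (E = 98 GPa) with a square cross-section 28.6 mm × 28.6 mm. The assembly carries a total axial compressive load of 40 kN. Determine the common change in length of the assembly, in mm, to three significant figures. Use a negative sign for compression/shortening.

-0.170 mm

A_1 = 1182 mm².
A_2 = 818 mm².
Equal strain + equilibrium ⇒ each member carries load in proportion to AE: A₁E₁ = 137200000 N, A₂E₂ = 80160000 N, ΣAE = 217300000 N.
δ = PL/ΣAE = -40000·923/217300000 = -0.1699 mm.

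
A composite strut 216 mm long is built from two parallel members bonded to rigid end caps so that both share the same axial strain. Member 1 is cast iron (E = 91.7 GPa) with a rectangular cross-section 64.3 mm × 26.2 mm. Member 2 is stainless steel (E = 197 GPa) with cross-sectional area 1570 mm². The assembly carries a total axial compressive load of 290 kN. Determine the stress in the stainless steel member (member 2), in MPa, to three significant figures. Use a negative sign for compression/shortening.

-123 MPa

A_1 = 1685 mm².
Equal strain + equilibrium ⇒ each member carries load in proportion to AE: A₁E₁ = 154500000 N, A₂E₂ = 309300000 N, ΣAE = 463800000 N.
σ₂ = P·E₂/ΣAE = -290000·197000/463800000 = -123.2 MPa.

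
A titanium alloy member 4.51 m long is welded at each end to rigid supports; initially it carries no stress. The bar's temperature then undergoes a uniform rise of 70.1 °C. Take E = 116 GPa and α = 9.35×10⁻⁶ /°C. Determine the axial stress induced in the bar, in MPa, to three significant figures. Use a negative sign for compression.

Free thermal expansion αLΔT = 9.35e-6 · 4510 · 70.1 = 2.956 mm.
The walls impose strain ε = −(2.956)/4510 = -6.5543e-04; σ = Eε = 116000 · -6.5543e-04 = -76.03 MPa.

-76.0 MPa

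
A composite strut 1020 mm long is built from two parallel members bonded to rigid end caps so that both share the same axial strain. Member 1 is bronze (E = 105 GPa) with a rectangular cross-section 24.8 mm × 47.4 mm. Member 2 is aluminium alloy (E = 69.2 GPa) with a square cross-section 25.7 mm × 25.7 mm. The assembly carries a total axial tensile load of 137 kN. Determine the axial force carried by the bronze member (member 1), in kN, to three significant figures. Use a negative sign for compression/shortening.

100 kN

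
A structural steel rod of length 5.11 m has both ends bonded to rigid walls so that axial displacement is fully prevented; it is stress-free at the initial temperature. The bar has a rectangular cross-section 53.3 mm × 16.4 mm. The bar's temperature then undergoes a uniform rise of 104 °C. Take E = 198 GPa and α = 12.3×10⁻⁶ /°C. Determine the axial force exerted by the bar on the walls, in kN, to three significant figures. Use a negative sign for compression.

-221 kN

Free thermal expansion αLΔT = 12.3e-6 · 5110 · 104 = 6.537 mm.
The walls impose strain ε = −(6.537)/5110 = -1.2792e-03; σ = Eε = 198000 · -1.2792e-03 = -253.3 MPa.
Wall reaction R = σ·A = -253.3·874.1 = -221400 N = -221.4 kN.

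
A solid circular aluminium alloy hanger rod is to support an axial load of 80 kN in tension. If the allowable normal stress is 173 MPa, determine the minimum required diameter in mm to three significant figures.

Required area A ≥ P/σ_allow = 80000/173 = 462.4 mm².
For a solid circular section, d ≥ √(4A/π) = 24.26 mm.

24.3 mm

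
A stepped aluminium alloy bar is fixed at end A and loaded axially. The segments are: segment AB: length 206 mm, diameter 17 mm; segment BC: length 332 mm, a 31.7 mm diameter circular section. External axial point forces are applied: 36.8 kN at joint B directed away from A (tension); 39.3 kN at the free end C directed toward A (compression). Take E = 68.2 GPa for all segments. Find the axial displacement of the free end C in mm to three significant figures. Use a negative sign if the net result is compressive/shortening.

-0.276 mm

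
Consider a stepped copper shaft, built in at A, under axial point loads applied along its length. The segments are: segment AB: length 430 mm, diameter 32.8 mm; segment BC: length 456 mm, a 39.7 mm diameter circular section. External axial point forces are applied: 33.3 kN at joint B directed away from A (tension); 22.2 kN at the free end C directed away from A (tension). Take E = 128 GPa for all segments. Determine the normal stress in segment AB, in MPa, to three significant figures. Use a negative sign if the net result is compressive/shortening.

65.7 MPa

Internal axial forces (sectioning from the free end, tension +): N_BC = 22.2 kN, N_AB = 55.5 kN.
A_AB = 845 mm².
σ_AB = N_AB/A_AB = 55500/845 = 65.68 MPa.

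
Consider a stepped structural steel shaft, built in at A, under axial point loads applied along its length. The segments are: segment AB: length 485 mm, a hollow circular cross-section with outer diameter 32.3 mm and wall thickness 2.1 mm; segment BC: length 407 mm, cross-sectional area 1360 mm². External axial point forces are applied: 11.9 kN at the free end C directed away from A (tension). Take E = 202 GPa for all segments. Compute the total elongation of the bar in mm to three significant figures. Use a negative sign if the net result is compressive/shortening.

0.161 mm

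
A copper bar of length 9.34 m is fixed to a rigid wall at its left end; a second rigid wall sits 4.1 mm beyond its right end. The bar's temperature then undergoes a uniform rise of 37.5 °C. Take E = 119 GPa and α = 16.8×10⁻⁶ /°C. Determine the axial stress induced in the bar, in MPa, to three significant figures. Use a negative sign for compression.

-22.7 MPa

Free thermal expansion αLΔT = 16.8e-6 · 9340 · 37.5 = 5.884 mm.
The walls engage after the gap closes; constrained expansion = 5.884 − 4.1 = 1.784 mm.
The walls impose strain ε = −(1.784)/9340 = -1.9103e-04; σ = Eε = 119000 · -1.9103e-04 = -22.73 MPa.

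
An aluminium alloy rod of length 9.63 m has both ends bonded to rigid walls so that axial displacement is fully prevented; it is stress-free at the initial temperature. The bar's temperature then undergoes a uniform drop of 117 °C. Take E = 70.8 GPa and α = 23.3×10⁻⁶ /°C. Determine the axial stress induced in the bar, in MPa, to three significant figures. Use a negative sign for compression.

193 MPa

Free thermal expansion αLΔT = 23.3e-6 · 9630 · -117 = -26.25 mm.
The walls impose strain ε = −(-26.25)/9630 = 2.7261e-03; σ = Eε = 70800 · 2.7261e-03 = 193 MPa.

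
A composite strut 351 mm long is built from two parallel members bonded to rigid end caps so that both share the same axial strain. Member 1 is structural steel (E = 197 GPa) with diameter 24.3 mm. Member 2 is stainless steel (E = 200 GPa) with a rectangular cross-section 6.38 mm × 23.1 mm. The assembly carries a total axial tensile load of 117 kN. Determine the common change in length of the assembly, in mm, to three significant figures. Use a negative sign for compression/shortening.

0.340 mm

A_1 = 463.8 mm².
A_2 = 147.4 mm².
Equal strain + equilibrium ⇒ each member carries load in proportion to AE: A₁E₁ = 91360000 N, A₂E₂ = 29480000 N, ΣAE = 120800000 N.
δ = PL/ΣAE = 117000·351/120800000 = 0.3399 mm.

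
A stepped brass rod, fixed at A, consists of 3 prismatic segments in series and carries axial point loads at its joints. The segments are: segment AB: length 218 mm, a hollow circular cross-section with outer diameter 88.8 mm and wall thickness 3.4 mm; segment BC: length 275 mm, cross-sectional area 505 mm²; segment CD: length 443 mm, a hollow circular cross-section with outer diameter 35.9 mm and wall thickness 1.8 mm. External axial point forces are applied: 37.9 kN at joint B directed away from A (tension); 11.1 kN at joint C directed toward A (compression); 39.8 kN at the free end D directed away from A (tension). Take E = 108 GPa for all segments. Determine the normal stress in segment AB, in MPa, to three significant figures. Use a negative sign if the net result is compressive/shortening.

73.0 MPa

Internal axial forces (sectioning from the free end, tension +): N_CD = 39.8 kN, N_BC = 28.7 kN, N_AB = 66.6 kN.
A_AB = 912.2 mm².
σ_AB = N_AB/A_AB = 66600/912.2 = 73.01 MPa.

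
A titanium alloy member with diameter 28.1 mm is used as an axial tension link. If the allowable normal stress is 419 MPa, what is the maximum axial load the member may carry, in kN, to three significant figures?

A = 620.2 mm².
P_max = σ_allow · A = 419 · 620.2 = 259800 N = 259.8 kN.

260 kN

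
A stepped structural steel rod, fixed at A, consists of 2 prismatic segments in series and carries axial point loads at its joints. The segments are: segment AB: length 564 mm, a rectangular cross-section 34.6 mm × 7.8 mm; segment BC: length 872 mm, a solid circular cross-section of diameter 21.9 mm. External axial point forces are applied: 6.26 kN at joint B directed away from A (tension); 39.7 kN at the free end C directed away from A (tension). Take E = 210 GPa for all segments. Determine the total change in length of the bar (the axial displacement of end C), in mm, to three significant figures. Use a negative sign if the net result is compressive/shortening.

Internal axial forces (sectioning from the free end, tension +): N_BC = 39.7 kN, N_AB = 45.96 kN.
A_AB = 269.9 mm².
A_BC = 376.7 mm².
δ_AB = 45960·564/(269.9·210000) = 0.4574 mm
δ_BC = 39700·872/(376.7·210000) = 0.4376 mm
δ = Σδ_i = 0.895 mm.

0.895 mm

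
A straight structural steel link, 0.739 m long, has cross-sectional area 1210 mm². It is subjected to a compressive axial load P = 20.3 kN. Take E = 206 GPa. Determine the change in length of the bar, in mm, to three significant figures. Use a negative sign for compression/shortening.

-0.0602 mm

δ_mech = NL/(AE) = -20300·739/(1210·206000) = -0.06018 mm.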